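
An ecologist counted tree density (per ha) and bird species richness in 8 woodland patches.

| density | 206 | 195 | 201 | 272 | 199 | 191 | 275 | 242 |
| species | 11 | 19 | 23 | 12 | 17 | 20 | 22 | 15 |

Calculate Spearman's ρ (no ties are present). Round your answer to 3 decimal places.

-0.214

Rank density: 5, 2, 4, 7, 3, 1, 8, 6
Rank species: 1, 5, 8, 2, 4, 6, 7, 3
d = rank(density) − rank(species): 4, -3, -4, 5, -1, -5, 1, 3; Σd² = 102
ρ = 1 − 6Σd² / [n(n²−1)] = 1 − 6×102 / (8×63) = 1 − 612/504 ≈ -0.214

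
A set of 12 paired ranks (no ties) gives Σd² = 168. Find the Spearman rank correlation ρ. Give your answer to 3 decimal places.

ρ = 1 − 6Σd² / [n(n²−1)] = 1 − 6×168 / (12×143)
  = 1 − 1008/1716 = 1 − 0.5874 ≈ 0.413

0.413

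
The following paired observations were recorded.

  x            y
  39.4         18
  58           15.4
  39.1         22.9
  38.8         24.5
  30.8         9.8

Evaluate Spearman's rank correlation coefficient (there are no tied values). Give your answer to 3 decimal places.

0.000

Rank x: 4, 5, 3, 2, 1
Rank y: 3, 2, 4, 5, 1
d = rank(x) − rank(y): 1, 3, -1, -3, 0; Σd² = 20
ρ = 1 − 6Σd² / [n(n²−1)] = 1 − 6×20 / (5×24) = 1 − 120/120 ≈ 0.000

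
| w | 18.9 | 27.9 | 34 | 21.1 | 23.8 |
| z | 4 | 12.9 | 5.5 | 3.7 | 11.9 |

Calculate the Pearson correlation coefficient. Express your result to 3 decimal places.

0.268

n = 5, Σw = 125.7, Σz = 38, Σw² = 3303.27, Σz² = 367.96, Σwz = 983.8
nΣwz − ΣwΣz = 4919 − 4776.6 = 142.4
nΣw² − (Σw)² = 16516.35 − 15800.49 = 715.86; nΣz² − (Σz)² = 1839.8 − 1444 = 395.8
r = 142.4 / √(715.86 × 395.8) = 142.4 / 532.2945 ≈ 0.268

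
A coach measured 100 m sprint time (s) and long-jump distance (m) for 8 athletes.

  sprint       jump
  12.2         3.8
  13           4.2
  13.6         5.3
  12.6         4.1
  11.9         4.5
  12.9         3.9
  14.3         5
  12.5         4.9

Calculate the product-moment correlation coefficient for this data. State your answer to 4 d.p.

n = 8, Σx = 103, Σy = 35.7, Σx² = 1330.32, Σy² = 161.45, Σxy = 461.31
nΣxy − ΣxΣy = 3690.48 − 3677.1 = 13.38
nΣx² − (Σx)² = 10642.56 − 10609 = 33.56; nΣy² − (Σy)² = 1291.6 − 1274.49 = 17.11
r = 13.38 / √(33.56 × 17.11) = 13.38 / 23.9627 ≈ 0.5584

0.5584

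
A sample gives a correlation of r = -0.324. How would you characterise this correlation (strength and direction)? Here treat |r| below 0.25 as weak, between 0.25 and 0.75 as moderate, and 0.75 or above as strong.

r = -0.324 < 0 so the relationship is negative.
|r| = 0.324, which falls in the moderate range.

moderate negative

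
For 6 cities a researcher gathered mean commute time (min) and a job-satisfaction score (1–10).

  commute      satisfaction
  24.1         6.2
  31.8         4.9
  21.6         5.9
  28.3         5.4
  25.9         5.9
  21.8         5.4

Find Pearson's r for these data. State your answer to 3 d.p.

-0.657

n = 6, Σx = 153.5, Σy = 33.7, Σx² = 4005.55, Σy² = 190.39, Σxy = 856.03
nΣxy − ΣxΣy = 5136.18 − 5172.95 = -36.77
nΣx² − (Σx)² = 24033.3 − 23562.25 = 471.05; nΣy² − (Σy)² = 1142.34 − 1135.69 = 6.65
r = -36.77 / √(471.05 × 6.65) = -36.77 / 55.9686 ≈ -0.657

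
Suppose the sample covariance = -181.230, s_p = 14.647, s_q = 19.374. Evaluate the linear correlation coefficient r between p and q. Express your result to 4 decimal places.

r = Cov(p,q) / (s_p · s_q) = -181.230 / (14.647 × 19.374)
  = -181.230 / 283.7710 ≈ -0.6386

-0.6386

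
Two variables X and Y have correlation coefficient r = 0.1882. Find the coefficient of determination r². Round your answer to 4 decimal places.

0.0354

r² = (0.1882)² = 0.0354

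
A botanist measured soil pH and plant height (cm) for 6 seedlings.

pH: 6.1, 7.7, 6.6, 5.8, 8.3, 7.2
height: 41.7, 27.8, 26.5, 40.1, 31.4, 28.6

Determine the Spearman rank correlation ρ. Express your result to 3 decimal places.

Rank pH: 2, 5, 3, 1, 6, 4
Rank height: 6, 2, 1, 5, 4, 3
d = rank(pH) − rank(height): -4, 3, 2, -4, 2, 1; Σd² = 50
ρ = 1 − 6Σd² / [n(n²−1)] = 1 − 6×50 / (6×35) = 1 − 300/210 ≈ -0.429

-0.429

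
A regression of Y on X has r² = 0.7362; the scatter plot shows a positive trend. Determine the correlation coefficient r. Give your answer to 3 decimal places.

|r| = √0.7362 = 0.858
The association is positive, so r = 0.858.

0.858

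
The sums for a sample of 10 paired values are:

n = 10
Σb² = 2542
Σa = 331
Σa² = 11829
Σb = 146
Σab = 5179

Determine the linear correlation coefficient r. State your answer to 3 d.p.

0.579

r = (nΣab − ΣaΣb) / √[(nΣa² − (Σa)²)(nΣb² − (Σb)²)]
Numerator: 10×5179 − 331×146 = 3464
Denominator: √[(118290 − 109561)(25420 − 21316)] = √[8729 × 4104] = 5985.3000
r = 3464 / 5985.3000 ≈ 0.579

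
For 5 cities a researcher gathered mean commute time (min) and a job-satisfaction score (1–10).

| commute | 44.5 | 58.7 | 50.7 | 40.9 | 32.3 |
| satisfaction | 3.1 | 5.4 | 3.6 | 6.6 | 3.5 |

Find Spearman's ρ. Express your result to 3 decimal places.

Rank commute: 3, 5, 4, 2, 1
Rank satisfaction: 1, 4, 3, 5, 2
d = rank(commute) − rank(satisfaction): 2, 1, 1, -3, -1; Σd² = 16
ρ = 1 − 6Σd² / [n(n²−1)] = 1 − 6×16 / (5×24) = 1 − 96/120 ≈ 0.200

0.200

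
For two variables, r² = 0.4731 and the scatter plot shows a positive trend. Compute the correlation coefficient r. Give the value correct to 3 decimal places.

0.688

|r| = √0.4731 = 0.688
The association is positive, so r = 0.688.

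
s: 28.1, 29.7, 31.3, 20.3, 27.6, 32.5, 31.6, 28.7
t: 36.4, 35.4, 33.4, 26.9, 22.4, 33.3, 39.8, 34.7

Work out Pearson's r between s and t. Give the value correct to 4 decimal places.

0.5721

n = 8, Σs = 229.8, Σt = 262.3, Σs² = 6703.74, Σt² = 8816.07, Σst = 7619.77
nΣst − ΣsΣt = 60958.16 − 60276.54 = 681.62
nΣs² − (Σs)² = 53629.92 − 52808.04 = 821.88; nΣt² − (Σt)² = 70528.56 − 68801.29 = 1727.27
r = 681.62 / √(821.88 × 1727.27) = 681.62 / 1191.4733 ≈ 0.5721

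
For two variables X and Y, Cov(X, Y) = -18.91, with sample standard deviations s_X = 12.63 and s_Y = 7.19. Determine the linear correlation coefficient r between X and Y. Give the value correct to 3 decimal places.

-0.208

r = Cov(X,Y) / (s_X · s_Y) = -18.91 / (12.63 × 7.19)
  = -18.91 / 90.8097 ≈ -0.208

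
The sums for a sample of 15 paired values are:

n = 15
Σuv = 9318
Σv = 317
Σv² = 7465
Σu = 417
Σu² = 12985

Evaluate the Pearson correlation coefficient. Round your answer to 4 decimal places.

0.4895

r = (nΣuv − ΣuΣv) / √[(nΣu² − (Σu)²)(nΣv² − (Σv)²)]
Numerator: 15×9318 − 417×317 = 7581
Denominator: √[(194775 − 173889)(111975 − 100489)] = √[20886 × 11486] = 15488.5957
r = 7581 / 15488.5957 ≈ 0.4895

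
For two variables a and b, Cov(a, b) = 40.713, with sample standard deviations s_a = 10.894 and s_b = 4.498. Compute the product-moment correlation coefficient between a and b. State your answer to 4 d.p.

0.8309

r = Cov(a,b) / (s_a · s_b) = 40.713 / (10.894 × 4.498)
  = 40.713 / 49.0012 ≈ 0.8309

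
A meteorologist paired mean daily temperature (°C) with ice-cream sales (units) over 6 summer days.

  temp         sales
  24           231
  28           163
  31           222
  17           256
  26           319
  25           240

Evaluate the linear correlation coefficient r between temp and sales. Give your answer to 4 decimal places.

-0.3167

n = 6, Σx = 151, Σy = 1431, Σx² = 3911, Σy² = 354111, Σxy = 35636
nΣxy − ΣxΣy = 213816 − 216081 = -2265
nΣx² − (Σx)² = 23466 − 22801 = 665; nΣy² − (Σy)² = 2124666 − 2047761 = 76905
r = -2265 / √(665 × 76905) = -2265 / 7151.3513 ≈ -0.3167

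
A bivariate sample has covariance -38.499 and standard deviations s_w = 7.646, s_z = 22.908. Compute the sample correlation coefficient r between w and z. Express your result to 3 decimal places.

-0.220

r = Cov(w,z) / (s_w · s_z) = -38.499 / (7.646 × 22.908)
  = -38.499 / 175.1546 ≈ -0.220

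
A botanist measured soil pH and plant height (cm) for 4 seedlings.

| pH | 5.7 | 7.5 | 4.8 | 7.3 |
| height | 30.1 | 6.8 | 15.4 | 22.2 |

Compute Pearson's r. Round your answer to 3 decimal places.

n = 4, Σx = 25.3, Σy = 74.5, Σx² = 165.07, Σy² = 1682.25, Σxy = 458.55
nΣxy − ΣxΣy = 1834.2 − 1884.85 = -50.65
nΣx² − (Σx)² = 660.28 − 640.09 = 20.19; nΣy² − (Σy)² = 6729 − 5550.25 = 1178.75
r = -50.65 / √(20.19 × 1178.75) = -50.65 / 154.2691 ≈ -0.328

-0.328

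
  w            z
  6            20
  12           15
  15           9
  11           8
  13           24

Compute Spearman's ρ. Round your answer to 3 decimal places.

Rank w: 1, 3, 5, 2, 4
Rank z: 4, 3, 2, 1, 5
d = rank(w) − rank(z): -3, 0, 3, 1, -1; Σd² = 20
ρ = 1 − 6Σd² / [n(n²−1)] = 1 − 6×20 / (5×24) = 1 − 120/120 ≈ 0.000

0.000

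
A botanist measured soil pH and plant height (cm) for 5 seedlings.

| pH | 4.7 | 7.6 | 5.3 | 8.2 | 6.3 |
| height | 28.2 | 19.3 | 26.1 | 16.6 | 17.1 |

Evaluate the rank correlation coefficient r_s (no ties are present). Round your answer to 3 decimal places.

-0.900

Rank pH: 1, 4, 2, 5, 3
Rank height: 5, 3, 4, 1, 2
d = rank(pH) − rank(height): -4, 1, -2, 4, 1; Σd² = 38
ρ = 1 − 6Σd² / [n(n²−1)] = 1 − 6×38 / (5×24) = 1 − 228/120 ≈ -0.900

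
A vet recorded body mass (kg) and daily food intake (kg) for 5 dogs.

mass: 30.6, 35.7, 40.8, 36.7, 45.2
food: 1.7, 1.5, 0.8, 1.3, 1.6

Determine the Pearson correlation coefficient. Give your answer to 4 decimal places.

-0.3288

n = 5, Σx = 189, Σy = 6.9, Σx² = 7265.42, Σy² = 10.03, Σxy = 258.24
nΣxy − ΣxΣy = 1291.2 − 1304.1 = -12.9
nΣx² − (Σx)² = 36327.1 − 35721 = 606.1; nΣy² − (Σy)² = 50.15 − 47.61 = 2.54
r = -12.9 / √(606.1 × 2.54) = -12.9 / 39.2364 ≈ -0.3288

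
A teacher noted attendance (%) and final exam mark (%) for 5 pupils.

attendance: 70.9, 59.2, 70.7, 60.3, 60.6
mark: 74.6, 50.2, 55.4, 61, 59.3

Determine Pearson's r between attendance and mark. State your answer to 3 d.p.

n = 5, Σx = 321.7, Σy = 300.5, Σx² = 20838.39, Σy² = 18391.85, Σxy = 19449.64
nΣxy − ΣxΣy = 97248.2 − 96670.85 = 577.35
nΣx² − (Σx)² = 104191.95 − 103490.89 = 701.06; nΣy² − (Σy)² = 91959.25 − 90300.25 = 1659
r = 577.35 / √(701.06 × 1659) = 577.35 / 1078.4519 ≈ 0.535

0.535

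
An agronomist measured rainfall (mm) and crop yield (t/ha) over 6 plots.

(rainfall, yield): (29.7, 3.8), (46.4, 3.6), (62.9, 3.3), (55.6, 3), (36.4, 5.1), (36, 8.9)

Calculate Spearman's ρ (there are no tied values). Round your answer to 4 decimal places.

Rank rainfall: 1, 4, 6, 5, 3, 2
Rank yield: 4, 3, 2, 1, 5, 6
d = rank(rainfall) − rank(yield): -3, 1, 4, 4, -2, -4; Σd² = 62
ρ = 1 − 6Σd² / [n(n²−1)] = 1 − 6×62 / (6×35) = 1 − 372/210 ≈ -0.7714

-0.7714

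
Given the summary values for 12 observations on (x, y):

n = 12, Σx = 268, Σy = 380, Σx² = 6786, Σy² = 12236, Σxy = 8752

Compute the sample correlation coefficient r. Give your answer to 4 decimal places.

0.6587

r = (nΣxy − ΣxΣy) / √[(nΣx² − (Σx)²)(nΣy² − (Σy)²)]
Numerator: 12×8752 − 268×380 = 3184
Denominator: √[(81432 − 71824)(146832 − 144400)] = √[9608 × 2432] = 4833.9069
r = 3184 / 4833.9069 ≈ 0.6587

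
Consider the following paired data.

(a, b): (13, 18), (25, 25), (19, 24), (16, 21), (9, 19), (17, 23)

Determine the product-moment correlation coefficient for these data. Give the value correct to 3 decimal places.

0.893

n = 6, Σa = 99, Σb = 130, Σa² = 1781, Σb² = 2856, Σab = 2213
nΣab − ΣaΣb = 13278 − 12870 = 408
nΣa² − (Σa)² = 10686 − 9801 = 885; nΣb² − (Σb)² = 17136 − 16900 = 236
r = 408 / √(885 × 236) = 408 / 457.0120 ≈ 0.893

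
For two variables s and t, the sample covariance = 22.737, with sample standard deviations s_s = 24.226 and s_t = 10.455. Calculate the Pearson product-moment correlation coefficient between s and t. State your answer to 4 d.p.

0.0898

r = Cov(s,t) / (s_s · s_t) = 22.737 / (24.226 × 10.455)
  = 22.737 / 253.2828 ≈ 0.0898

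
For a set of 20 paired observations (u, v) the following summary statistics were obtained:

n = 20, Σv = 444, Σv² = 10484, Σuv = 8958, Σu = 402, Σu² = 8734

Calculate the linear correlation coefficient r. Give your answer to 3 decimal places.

0.052

r = (nΣuv − ΣuΣv) / √[(nΣu² − (Σu)²)(nΣv² − (Σv)²)]
Numerator: 20×8958 − 402×444 = 672
Denominator: √[(174680 − 161604)(209680 − 197136)] = √[13076 × 12544] = 12807.2380
r = 672 / 12807.2380 ≈ 0.052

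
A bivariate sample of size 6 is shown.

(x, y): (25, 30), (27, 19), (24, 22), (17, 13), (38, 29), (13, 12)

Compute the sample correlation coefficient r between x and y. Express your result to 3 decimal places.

n = 6, Σx = 144, Σy = 125, Σx² = 3832, Σy² = 2899, Σxy = 3270
nΣxy − ΣxΣy = 19620 − 18000 = 1620
nΣx² − (Σx)² = 22992 − 20736 = 2256; nΣy² − (Σy)² = 17394 − 15625 = 1769
r = 1620 / √(2256 × 1769) = 1620 / 1997.7147 ≈ 0.811

0.811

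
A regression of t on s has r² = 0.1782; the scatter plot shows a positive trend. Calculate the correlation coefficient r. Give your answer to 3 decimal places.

0.422

|r| = √0.1782 = 0.422
The association is positive, so r = 0.422.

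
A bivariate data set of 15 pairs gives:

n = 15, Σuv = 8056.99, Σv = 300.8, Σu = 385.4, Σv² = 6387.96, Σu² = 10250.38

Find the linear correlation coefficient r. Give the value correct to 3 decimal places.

0.933

r = (nΣuv − ΣuΣv) / √[(nΣu² − (Σu)²)(nΣv² − (Σv)²)]
Numerator: 15×8056.99 − 385.4×300.8 = 4926.53
Denominator: √[(153755.7 − 148533.16)(95819.4 − 90480.64)] = √[5222.54 × 5338.76] = 5280.3303
r = 4926.53 / 5280.3303 ≈ 0.933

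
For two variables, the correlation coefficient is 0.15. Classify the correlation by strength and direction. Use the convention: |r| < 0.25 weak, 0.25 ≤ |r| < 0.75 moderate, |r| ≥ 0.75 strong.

weak positive

r = 0.15 > 0 so the relationship is positive.
|r| = 0.15, which falls in the weak range.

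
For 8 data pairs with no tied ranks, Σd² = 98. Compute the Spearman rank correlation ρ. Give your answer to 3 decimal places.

ρ = 1 − 6Σd² / [n(n²−1)] = 1 − 6×98 / (8×63)
  = 1 − 588/504 = 1 − 1.1667 ≈ -0.167

-0.167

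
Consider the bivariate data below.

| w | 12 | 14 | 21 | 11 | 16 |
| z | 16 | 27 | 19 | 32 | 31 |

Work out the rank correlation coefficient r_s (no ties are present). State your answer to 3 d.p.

-0.300

Rank w: 2, 3, 5, 1, 4
Rank z: 1, 3, 2, 5, 4
d = rank(w) − rank(z): 1, 0, 3, -4, 0; Σd² = 26
ρ = 1 − 6Σd² / [n(n²−1)] = 1 − 6×26 / (5×24) = 1 − 156/120 ≈ -0.300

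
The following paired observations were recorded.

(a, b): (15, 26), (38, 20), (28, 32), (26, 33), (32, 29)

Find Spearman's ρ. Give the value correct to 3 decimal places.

-0.400

Rank a: 1, 5, 3, 2, 4
Rank b: 2, 1, 4, 5, 3
d = rank(a) − rank(b): -1, 4, -1, -3, 1; Σd² = 28
ρ = 1 − 6Σd² / [n(n²−1)] = 1 − 6×28 / (5×24) = 1 − 168/120 ≈ -0.400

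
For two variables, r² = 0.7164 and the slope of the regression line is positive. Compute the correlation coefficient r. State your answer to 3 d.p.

0.846

|r| = √0.7164 = 0.846
The association is positive, so r = 0.846.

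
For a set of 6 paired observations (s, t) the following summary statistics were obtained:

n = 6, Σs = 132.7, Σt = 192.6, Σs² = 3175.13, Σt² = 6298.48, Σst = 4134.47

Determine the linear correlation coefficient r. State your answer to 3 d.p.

r = (nΣst − ΣsΣt) / √[(nΣs² − (Σs)²)(nΣt² − (Σt)²)]
Numerator: 6×4134.47 − 132.7×192.6 = -751.2
Denominator: √[(19050.78 − 17609.29)(37790.88 − 37094.76)] = √[1441.49 × 696.12] = 1001.7235
r = -751.2 / 1001.7235 ≈ -0.750

-0.750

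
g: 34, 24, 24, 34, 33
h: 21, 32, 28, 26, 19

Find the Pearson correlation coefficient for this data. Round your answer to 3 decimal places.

n = 5, Σg = 149, Σh = 126, Σg² = 4553, Σh² = 3286, Σgh = 3665
nΣgh − ΣgΣh = 18325 − 18774 = -449
nΣg² − (Σg)² = 22765 − 22201 = 564; nΣh² − (Σh)² = 16430 − 15876 = 554
r = -449 / √(564 × 554) = -449 / 558.9776 ≈ -0.803

-0.803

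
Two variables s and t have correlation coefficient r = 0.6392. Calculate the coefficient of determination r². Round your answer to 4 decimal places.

0.4086

r² = (0.6392)² = 0.4086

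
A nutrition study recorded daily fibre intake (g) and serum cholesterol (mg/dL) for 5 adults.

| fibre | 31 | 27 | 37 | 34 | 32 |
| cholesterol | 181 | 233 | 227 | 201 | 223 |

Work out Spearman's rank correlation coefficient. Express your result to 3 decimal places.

Rank fibre: 2, 1, 5, 4, 3
Rank cholesterol: 1, 5, 4, 2, 3
d = rank(fibre) − rank(cholesterol): 1, -4, 1, 2, 0; Σd² = 22
ρ = 1 − 6Σd² / [n(n²−1)] = 1 − 6×22 / (5×24) = 1 − 132/120 ≈ -0.100

-0.100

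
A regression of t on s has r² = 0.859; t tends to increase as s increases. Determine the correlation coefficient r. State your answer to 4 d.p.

0.9268

|r| = √0.859 = 0.9268
The association is positive, so r = 0.9268.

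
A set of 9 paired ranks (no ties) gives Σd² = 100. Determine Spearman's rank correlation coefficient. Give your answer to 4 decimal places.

ρ = 1 − 6Σd² / [n(n²−1)] = 1 − 6×100 / (9×80)
  = 1 − 600/720 = 1 − 0.83333 ≈ 0.1667

0.1667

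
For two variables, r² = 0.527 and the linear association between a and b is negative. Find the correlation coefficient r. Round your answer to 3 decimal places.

|r| = √0.527 = 0.726
The association is negative, so r = −0.726.

-0.726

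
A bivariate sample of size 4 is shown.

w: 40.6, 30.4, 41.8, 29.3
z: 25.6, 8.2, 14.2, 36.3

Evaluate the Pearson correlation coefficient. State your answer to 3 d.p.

n = 4, Σw = 142.1, Σz = 84.3, Σw² = 5178.25, Σz² = 2241.93, Σwz = 2945.79
nΣwz − ΣwΣz = 11783.16 − 11979.03 = -195.87
nΣw² − (Σw)² = 20713 − 20192.41 = 520.59; nΣz² − (Σz)² = 8967.72 − 7106.49 = 1861.23
r = -195.87 / √(520.59 × 1861.23) = -195.87 / 984.3463 ≈ -0.199

-0.199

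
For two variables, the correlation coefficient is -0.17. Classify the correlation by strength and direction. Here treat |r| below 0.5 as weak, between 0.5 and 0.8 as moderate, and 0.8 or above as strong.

weak negative

r = -0.17 < 0 so the relationship is negative.
|r| = 0.17, which falls in the weak range.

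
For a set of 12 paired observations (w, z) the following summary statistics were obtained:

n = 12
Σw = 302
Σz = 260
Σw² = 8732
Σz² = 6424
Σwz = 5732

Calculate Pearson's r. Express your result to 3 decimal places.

r = (nΣwz − ΣwΣz) / √[(nΣw² − (Σw)²)(nΣz² − (Σz)²)]
Numerator: 12×5732 − 302×260 = -9736
Denominator: √[(104784 − 91204)(77088 − 67600)] = √[13580 × 9488] = 11351.0810
r = -9736 / 11351.0810 ≈ -0.858

-0.858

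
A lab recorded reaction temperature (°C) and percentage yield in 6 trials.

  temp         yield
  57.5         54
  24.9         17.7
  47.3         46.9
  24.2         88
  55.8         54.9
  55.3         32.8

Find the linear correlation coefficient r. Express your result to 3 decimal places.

n = 6, Σx = 265, Σy = 294.3, Σx² = 12920.92, Σy² = 17262.75, Σxy = 12770.96
nΣxy − ΣxΣy = 76625.76 − 77989.5 = -1363.74
nΣx² − (Σx)² = 77525.52 − 70225 = 7300.52; nΣy² − (Σy)² = 103576.5 − 86612.49 = 16964.01
r = -1363.74 / √(7300.52 × 16964.01) = -1363.74 / 11128.6160 ≈ -0.123

-0.123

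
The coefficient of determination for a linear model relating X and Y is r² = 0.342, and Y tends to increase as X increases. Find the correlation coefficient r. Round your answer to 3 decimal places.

|r| = √0.342 = 0.585
The association is positive, so r = 0.585.

0.585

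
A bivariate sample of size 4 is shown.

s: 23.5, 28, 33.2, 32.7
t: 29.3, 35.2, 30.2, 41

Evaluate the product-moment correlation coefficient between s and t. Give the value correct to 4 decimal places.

n = 4, Σs = 117.4, Σt = 135.7, Σs² = 3507.78, Σt² = 4690.57, Σst = 4017.49
nΣst − ΣsΣt = 16069.96 − 15931.18 = 138.78
nΣs² − (Σs)² = 14031.12 − 13782.76 = 248.36; nΣt² − (Σt)² = 18762.28 − 18414.49 = 347.79
r = 138.78 / √(248.36 × 347.79) = 138.78 / 293.8999 ≈ 0.4722

0.4722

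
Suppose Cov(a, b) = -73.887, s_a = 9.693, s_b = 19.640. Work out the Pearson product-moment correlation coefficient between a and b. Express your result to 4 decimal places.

-0.3881

r = Cov(a,b) / (s_a · s_b) = -73.887 / (9.693 × 19.640)
  = -73.887 / 190.3705 ≈ -0.3881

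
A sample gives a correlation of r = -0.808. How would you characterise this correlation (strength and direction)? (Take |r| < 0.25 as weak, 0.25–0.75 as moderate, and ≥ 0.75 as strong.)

strong negative

r = -0.808 < 0 so the relationship is negative.
|r| = 0.808, which falls in the strong range.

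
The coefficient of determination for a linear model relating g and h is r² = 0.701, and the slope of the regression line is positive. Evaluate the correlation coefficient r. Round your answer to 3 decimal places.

|r| = √0.701 = 0.837
The association is positive, so r = 0.837.

0.837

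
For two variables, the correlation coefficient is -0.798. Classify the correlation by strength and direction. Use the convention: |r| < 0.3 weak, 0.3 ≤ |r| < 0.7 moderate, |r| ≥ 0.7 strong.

strong negative

r = -0.798 < 0 so the relationship is negative.
|r| = 0.798, which falls in the strong range.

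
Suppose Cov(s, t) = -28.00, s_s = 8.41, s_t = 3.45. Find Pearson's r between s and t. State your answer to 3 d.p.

-0.965

r = Cov(s,t) / (s_s · s_t) = -28.00 / (8.41 × 3.45)
  = -28.00 / 29.0145 ≈ -0.965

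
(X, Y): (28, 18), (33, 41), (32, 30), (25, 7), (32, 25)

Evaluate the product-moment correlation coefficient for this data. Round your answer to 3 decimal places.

n = 5, ΣX = 150, ΣY = 121, ΣX² = 4546, ΣY² = 3579, ΣXY = 3792
nΣXY − ΣXΣY = 18960 − 18150 = 810
nΣX² − (ΣX)² = 22730 − 22500 = 230; nΣY² − (ΣY)² = 17895 − 14641 = 3254
r = 810 / √(230 × 3254) = 810 / 865.1127 ≈ 0.936

0.936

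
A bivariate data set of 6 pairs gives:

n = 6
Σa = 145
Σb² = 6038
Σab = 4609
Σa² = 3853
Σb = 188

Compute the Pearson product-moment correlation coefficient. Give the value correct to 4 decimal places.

r = (nΣab − ΣaΣb) / √[(nΣa² − (Σa)²)(nΣb² − (Σb)²)]
Numerator: 6×4609 − 145×188 = 394
Denominator: √[(23118 − 21025)(36228 − 35344)] = √[2093 × 884] = 1360.2250
r = 394 / 1360.2250 ≈ 0.2897

0.2897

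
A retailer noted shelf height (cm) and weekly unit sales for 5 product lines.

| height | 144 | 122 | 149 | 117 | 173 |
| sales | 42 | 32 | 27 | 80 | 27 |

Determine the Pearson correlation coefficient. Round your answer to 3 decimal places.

n = 5, Σx = 705, Σy = 208, Σx² = 101439, Σy² = 10646, Σxy = 28006
nΣxy − ΣxΣy = 140030 − 146640 = -6610
nΣx² − (Σx)² = 507195 − 497025 = 10170; nΣy² − (Σy)² = 53230 − 43264 = 9966
r = -6610 / √(10170 × 9966) = -6610 / 10067.4833 ≈ -0.657

-0.657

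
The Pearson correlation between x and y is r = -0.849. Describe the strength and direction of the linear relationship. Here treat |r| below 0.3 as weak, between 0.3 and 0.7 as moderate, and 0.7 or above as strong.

r = -0.849 < 0 so the relationship is negative.
|r| = 0.849, which falls in the strong range.

strong negative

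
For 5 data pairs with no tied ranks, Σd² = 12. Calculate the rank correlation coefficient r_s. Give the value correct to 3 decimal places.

0.400

ρ = 1 − 6Σd² / [n(n²−1)] = 1 − 6×12 / (5×24)
  = 1 − 72/120 = 1 − 0.6000 ≈ 0.400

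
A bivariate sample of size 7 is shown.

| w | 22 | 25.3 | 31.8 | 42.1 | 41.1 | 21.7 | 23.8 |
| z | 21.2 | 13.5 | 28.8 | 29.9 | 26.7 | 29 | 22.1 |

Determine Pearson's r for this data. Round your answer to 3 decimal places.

n = 7, Σw = 207.8, Σz = 171.2, Σw² = 6634.28, Σz² = 4397.44, Σwz = 5235.23
nΣwz − ΣwΣz = 36646.61 − 35575.36 = 1071.25
nΣw² − (Σw)² = 46439.96 − 43180.84 = 3259.12; nΣz² − (Σz)² = 30782.08 − 29309.44 = 1472.64
r = 1071.25 / √(3259.12 × 1472.64) = 1071.25 / 2190.7785 ≈ 0.489

0.489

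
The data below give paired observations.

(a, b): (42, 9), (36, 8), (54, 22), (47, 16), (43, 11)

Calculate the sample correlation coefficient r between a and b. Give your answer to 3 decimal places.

n = 5, Σa = 222, Σb = 66, Σa² = 10034, Σb² = 1006, Σab = 3079
nΣab − ΣaΣb = 15395 − 14652 = 743
nΣa² − (Σa)² = 50170 − 49284 = 886; nΣb² − (Σb)² = 5030 − 4356 = 674
r = 743 / √(886 × 674) = 743 / 772.7639 ≈ 0.961

0.961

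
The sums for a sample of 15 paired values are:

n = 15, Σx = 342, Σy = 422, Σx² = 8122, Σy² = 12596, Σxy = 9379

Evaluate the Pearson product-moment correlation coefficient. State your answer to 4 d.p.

r = (nΣxy − ΣxΣy) / √[(nΣx² − (Σx)²)(nΣy² − (Σy)²)]
Numerator: 15×9379 − 342×422 = -3639
Denominator: √[(121830 − 116964)(188940 − 178084)] = √[4866 × 10856] = 7268.1013
r = -3639 / 7268.1013 ≈ -0.5007

-0.5007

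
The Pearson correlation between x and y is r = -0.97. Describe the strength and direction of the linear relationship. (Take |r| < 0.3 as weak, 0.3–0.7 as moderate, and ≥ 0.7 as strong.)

strong negative

r = -0.97 < 0 so the relationship is negative.
|r| = 0.97, which falls in the strong range.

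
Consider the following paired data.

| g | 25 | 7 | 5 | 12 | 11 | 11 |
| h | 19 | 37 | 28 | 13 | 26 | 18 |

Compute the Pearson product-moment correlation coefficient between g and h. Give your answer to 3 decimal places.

n = 6, Σg = 71, Σh = 141, Σg² = 1085, Σh² = 3683, Σgh = 1514
nΣgh − ΣgΣh = 9084 − 10011 = -927
nΣg² − (Σg)² = 6510 − 5041 = 1469; nΣh² − (Σh)² = 22098 − 19881 = 2217
r = -927 / √(1469 × 2217) = -927 / 1804.6532 ≈ -0.514

-0.514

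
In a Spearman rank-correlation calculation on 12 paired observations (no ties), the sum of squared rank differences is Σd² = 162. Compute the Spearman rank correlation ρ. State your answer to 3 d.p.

0.434

ρ = 1 − 6Σd² / [n(n²−1)] = 1 − 6×162 / (12×143)
  = 1 − 972/1716 = 1 − 0.5664 ≈ 0.434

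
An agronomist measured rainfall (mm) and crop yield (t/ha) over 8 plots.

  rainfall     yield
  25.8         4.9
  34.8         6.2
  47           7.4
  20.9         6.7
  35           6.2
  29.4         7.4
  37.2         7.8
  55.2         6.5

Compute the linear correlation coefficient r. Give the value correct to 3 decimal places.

n = 8, Σx = 285.3, Σy = 53.1, Σx² = 11042.73, Σy² = 358.39, Σxy = 1913.53
nΣxy − ΣxΣy = 15308.24 − 15149.43 = 158.81
nΣx² − (Σx)² = 88341.84 − 81396.09 = 6945.75; nΣy² − (Σy)² = 2867.12 − 2819.61 = 47.51
r = 158.81 / √(6945.75 × 47.51) = 158.81 / 574.4498 ≈ 0.276

0.276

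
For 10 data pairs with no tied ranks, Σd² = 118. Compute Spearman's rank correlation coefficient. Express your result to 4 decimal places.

0.2848

ρ = 1 − 6Σd² / [n(n²−1)] = 1 − 6×118 / (10×99)
  = 1 − 708/990 = 1 − 0.71515 ≈ 0.2848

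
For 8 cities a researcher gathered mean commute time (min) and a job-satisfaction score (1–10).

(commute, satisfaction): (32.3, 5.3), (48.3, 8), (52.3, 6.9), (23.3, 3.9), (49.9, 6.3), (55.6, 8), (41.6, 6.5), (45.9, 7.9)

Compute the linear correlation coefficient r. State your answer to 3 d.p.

n = 8, Σx = 349.2, Σy = 52.8, Σx² = 16073.1, Σy² = 363.26, Σxy = 2401.51
nΣxy − ΣxΣy = 19212.08 − 18437.76 = 774.32
nΣx² − (Σx)² = 128584.8 − 121940.64 = 6644.16; nΣy² − (Σy)² = 2906.08 − 2787.84 = 118.24
r = 774.32 / √(6644.16 × 118.24) = 774.32 / 886.3439 ≈ 0.874

0.874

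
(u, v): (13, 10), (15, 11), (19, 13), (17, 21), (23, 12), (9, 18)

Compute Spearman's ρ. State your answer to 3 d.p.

0.086

Rank u: 2, 3, 5, 4, 6, 1
Rank v: 1, 2, 4, 6, 3, 5
d = rank(u) − rank(v): 1, 1, 1, -2, 3, -4; Σd² = 32
ρ = 1 − 6Σd² / [n(n²−1)] = 1 − 6×32 / (6×35) = 1 − 192/210 ≈ 0.086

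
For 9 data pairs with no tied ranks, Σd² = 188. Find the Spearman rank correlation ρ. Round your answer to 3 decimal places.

ρ = 1 − 6Σd² / [n(n²−1)] = 1 − 6×188 / (9×80)
  = 1 − 1128/720 = 1 − 1.5667 ≈ -0.567

-0.567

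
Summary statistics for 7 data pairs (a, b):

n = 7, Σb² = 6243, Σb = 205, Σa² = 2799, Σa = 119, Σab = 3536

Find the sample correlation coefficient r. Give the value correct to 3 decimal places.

0.118

r = (nΣab − ΣaΣb) / √[(nΣa² − (Σa)²)(nΣb² − (Σb)²)]
Numerator: 7×3536 − 119×205 = 357
Denominator: √[(19593 − 14161)(43701 − 42025)] = √[5432 × 1676] = 3017.2888
r = 357 / 3017.2888 ≈ 0.118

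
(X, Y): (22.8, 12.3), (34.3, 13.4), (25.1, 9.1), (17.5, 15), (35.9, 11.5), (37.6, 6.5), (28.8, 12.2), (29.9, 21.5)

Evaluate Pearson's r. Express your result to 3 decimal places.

n = 8, ΣX = 231.9, ΣY = 101.5, ΣX² = 7058.61, ΣY² = 1424.25, ΣXY = 2882.43
nΣXY − ΣXΣY = 23059.44 − 23537.85 = -478.41
nΣX² − (ΣX)² = 56468.88 − 53777.61 = 2691.27; nΣY² − (ΣY)² = 11394 − 10302.25 = 1091.75
r = -478.41 / √(2691.27 × 1091.75) = -478.41 / 1714.1161 ≈ -0.279

-0.279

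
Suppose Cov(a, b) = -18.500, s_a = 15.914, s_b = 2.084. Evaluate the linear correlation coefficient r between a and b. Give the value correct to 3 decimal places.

r = Cov(a,b) / (s_a · s_b) = -18.500 / (15.914 × 2.084)
  = -18.500 / 33.1648 ≈ -0.558

-0.558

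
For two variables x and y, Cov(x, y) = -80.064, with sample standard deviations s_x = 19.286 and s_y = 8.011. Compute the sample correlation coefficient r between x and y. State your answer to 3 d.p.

r = Cov(x,y) / (s_x · s_y) = -80.064 / (19.286 × 8.011)
  = -80.064 / 154.5001 ≈ -0.518

-0.518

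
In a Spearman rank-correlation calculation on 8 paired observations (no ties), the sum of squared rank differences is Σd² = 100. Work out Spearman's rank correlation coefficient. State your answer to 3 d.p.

ρ = 1 − 6Σd² / [n(n²−1)] = 1 − 6×100 / (8×63)
  = 1 − 600/504 = 1 − 1.1905 ≈ -0.190

-0.190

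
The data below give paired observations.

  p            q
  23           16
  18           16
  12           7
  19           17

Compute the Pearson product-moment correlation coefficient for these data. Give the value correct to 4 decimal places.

0.8598

n = 4, Σp = 72, Σq = 56, Σp² = 1358, Σq² = 850, Σpq = 1063
nΣpq − ΣpΣq = 4252 − 4032 = 220
nΣp² − (Σp)² = 5432 − 5184 = 248; nΣq² − (Σq)² = 3400 − 3136 = 264
r = 220 / √(248 × 264) = 220 / 255.8750 ≈ 0.8598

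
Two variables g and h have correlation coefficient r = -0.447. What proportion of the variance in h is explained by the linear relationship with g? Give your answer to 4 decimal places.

r² = (-0.447)² = 0.1998

0.1998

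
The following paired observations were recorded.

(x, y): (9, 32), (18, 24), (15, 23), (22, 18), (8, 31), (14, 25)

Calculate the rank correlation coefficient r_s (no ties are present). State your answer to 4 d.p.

Rank x: 2, 5, 4, 6, 1, 3
Rank y: 6, 3, 2, 1, 5, 4
d = rank(x) − rank(y): -4, 2, 2, 5, -4, -1; Σd² = 66
ρ = 1 − 6Σd² / [n(n²−1)] = 1 − 6×66 / (6×35) = 1 − 396/210 ≈ -0.8857

-0.8857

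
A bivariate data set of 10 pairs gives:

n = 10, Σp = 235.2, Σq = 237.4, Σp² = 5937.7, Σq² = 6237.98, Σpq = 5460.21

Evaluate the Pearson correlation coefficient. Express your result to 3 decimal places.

r = (nΣpq − ΣpΣq) / √[(nΣp² − (Σp)²)(nΣq² − (Σq)²)]
Numerator: 10×5460.21 − 235.2×237.4 = -1234.38
Denominator: √[(59377 − 55319.04)(62379.8 − 56358.76)] = √[4057.96 × 6021.04] = 4942.9889
r = -1234.38 / 4942.9889 ≈ -0.250

-0.250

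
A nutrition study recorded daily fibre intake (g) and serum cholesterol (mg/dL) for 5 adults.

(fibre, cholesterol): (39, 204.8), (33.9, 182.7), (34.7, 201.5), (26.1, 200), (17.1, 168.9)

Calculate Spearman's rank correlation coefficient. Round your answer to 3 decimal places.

0.900

Rank fibre: 5, 3, 4, 2, 1
Rank cholesterol: 5, 2, 4, 3, 1
d = rank(fibre) − rank(cholesterol): 0, 1, 0, -1, 0; Σd² = 2
ρ = 1 − 6Σd² / [n(n²−1)] = 1 − 6×2 / (5×24) = 1 − 12/120 ≈ 0.900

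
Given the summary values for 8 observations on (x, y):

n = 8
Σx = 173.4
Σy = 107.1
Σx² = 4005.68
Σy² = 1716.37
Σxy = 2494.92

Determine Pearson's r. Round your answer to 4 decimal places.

0.6565

r = (nΣxy − ΣxΣy) / √[(nΣx² − (Σx)²)(nΣy² − (Σy)²)]
Numerator: 8×2494.92 − 173.4×107.1 = 1388.22
Denominator: √[(32045.44 − 30067.56)(13730.96 − 11470.41)] = √[1977.88 × 2260.55] = 2114.4968
r = 1388.22 / 2114.4968 ≈ 0.6565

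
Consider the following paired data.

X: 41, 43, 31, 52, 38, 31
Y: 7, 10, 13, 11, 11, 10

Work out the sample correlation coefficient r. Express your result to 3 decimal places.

n = 6, ΣX = 236, ΣY = 62, ΣX² = 9600, ΣY² = 660, ΣXY = 2420
nΣXY − ΣXΣY = 14520 − 14632 = -112
nΣX² − (ΣX)² = 57600 − 55696 = 1904; nΣY² − (ΣY)² = 3960 − 3844 = 116
r = -112 / √(1904 × 116) = -112 / 469.9617 ≈ -0.238

-0.238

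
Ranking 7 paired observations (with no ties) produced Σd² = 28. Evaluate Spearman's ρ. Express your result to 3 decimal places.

ρ = 1 − 6Σd² / [n(n²−1)] = 1 − 6×28 / (7×48)
  = 1 − 168/336 = 1 − 0.5000 ≈ 0.500

0.500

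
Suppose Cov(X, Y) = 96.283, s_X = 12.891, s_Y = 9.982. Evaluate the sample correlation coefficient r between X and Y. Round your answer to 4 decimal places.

0.7482

r = Cov(X,Y) / (s_X · s_Y) = 96.283 / (12.891 × 9.982)
  = 96.283 / 128.6780 ≈ 0.7482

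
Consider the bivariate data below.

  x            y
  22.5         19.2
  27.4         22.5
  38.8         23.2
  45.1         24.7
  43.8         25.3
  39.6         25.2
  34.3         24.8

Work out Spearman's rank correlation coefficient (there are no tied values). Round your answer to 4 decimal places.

Rank x: 1, 2, 4, 7, 6, 5, 3
Rank y: 1, 2, 3, 4, 7, 6, 5
d = rank(x) − rank(y): 0, 0, 1, 3, -1, -1, -2; Σd² = 16
ρ = 1 − 6Σd² / [n(n²−1)] = 1 − 6×16 / (7×48) = 1 − 96/336 ≈ 0.7143

0.7143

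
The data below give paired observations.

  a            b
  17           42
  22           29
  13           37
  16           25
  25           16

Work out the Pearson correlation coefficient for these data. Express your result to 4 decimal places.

-0.7039

n = 5, Σa = 93, Σb = 149, Σa² = 1823, Σb² = 4855, Σab = 2633
nΣab − ΣaΣb = 13165 − 13857 = -692
nΣa² − (Σa)² = 9115 − 8649 = 466; nΣb² − (Σb)² = 24275 − 22201 = 2074
r = -692 / √(466 × 2074) = -692 / 983.0992 ≈ -0.7039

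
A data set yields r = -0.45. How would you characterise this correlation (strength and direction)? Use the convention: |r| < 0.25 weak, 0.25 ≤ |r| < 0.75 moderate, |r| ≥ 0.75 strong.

moderate negative

r = -0.45 < 0 so the relationship is negative.
|r| = 0.45, which falls in the moderate range.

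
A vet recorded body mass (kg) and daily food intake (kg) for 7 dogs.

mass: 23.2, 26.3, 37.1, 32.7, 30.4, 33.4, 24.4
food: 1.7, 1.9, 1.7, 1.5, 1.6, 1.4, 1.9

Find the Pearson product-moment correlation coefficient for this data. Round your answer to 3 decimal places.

n = 7, Σx = 207.5, Σy = 11.7, Σx² = 6310.71, Σy² = 19.77, Σxy = 343.29
nΣxy − ΣxΣy = 2403.03 − 2427.75 = -24.72
nΣx² − (Σx)² = 44174.97 − 43056.25 = 1118.72; nΣy² − (Σy)² = 138.39 − 136.89 = 1.5
r = -24.72 / √(1118.72 × 1.5) = -24.72 / 40.9644 ≈ -0.603

-0.603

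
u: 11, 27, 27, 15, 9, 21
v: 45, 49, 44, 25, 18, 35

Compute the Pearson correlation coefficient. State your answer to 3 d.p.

n = 6, Σu = 110, Σv = 216, Σu² = 2326, Σv² = 8536, Σuv = 4278
nΣuv − ΣuΣv = 25668 − 23760 = 1908
nΣu² − (Σu)² = 13956 − 12100 = 1856; nΣv² − (Σv)² = 51216 − 46656 = 4560
r = 1908 / √(1856 × 4560) = 1908 / 2909.1855 ≈ 0.656

0.656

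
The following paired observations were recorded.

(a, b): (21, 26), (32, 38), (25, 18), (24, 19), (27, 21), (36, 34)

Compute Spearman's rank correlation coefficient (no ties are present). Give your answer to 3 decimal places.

0.543

Rank a: 1, 5, 3, 2, 4, 6
Rank b: 4, 6, 1, 2, 3, 5
d = rank(a) − rank(b): -3, -1, 2, 0, 1, 1; Σd² = 16
ρ = 1 − 6Σd² / [n(n²−1)] = 1 − 6×16 / (6×35) = 1 − 96/210 ≈ 0.543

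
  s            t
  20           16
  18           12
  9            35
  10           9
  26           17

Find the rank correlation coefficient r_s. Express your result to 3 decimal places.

Rank s: 4, 3, 1, 2, 5
Rank t: 3, 2, 5, 1, 4
d = rank(s) − rank(t): 1, 1, -4, 1, 1; Σd² = 20
ρ = 1 − 6Σd² / [n(n²−1)] = 1 − 6×20 / (5×24) = 1 − 120/120 ≈ 0.000

0.000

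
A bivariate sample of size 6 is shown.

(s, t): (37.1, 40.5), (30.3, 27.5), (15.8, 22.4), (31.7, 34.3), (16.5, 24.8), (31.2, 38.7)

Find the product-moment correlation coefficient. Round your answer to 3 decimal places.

0.883

n = 6, Σs = 162.6, Σt = 188.2, Σs² = 4794.72, Σt² = 6187.48, Σst = 5393.67
nΣst − ΣsΣt = 32362.02 − 30601.32 = 1760.7
nΣs² − (Σs)² = 28768.32 − 26438.76 = 2329.56; nΣt² − (Σt)² = 37124.88 − 35419.24 = 1705.64
r = 1760.7 / √(2329.56 × 1705.64) = 1760.7 / 1993.3366 ≈ 0.883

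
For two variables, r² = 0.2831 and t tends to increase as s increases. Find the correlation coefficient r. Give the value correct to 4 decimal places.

|r| = √0.2831 = 0.5321
The association is positive, so r = 0.5321.

0.5321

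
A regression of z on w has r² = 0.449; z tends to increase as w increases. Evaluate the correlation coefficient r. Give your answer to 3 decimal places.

0.670

|r| = √0.449 = 0.670
The association is positive, so r = 0.670.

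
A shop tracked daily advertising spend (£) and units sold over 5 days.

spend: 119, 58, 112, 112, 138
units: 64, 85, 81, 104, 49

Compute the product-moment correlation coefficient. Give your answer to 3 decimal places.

-0.503

n = 5, Σx = 539, Σy = 383, Σx² = 61657, Σy² = 31099, Σxy = 40028
nΣxy − ΣxΣy = 200140 − 206437 = -6297
nΣx² − (Σx)² = 308285 − 290521 = 17764; nΣy² − (Σy)² = 155495 − 146689 = 8806
r = -6297 / √(17764 × 8806) = -6297 / 12507.1893 ≈ -0.503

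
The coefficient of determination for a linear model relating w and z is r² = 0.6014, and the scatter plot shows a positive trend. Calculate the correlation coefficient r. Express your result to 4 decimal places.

|r| = √0.6014 = 0.7755
The association is positive, so r = 0.7755.

0.7755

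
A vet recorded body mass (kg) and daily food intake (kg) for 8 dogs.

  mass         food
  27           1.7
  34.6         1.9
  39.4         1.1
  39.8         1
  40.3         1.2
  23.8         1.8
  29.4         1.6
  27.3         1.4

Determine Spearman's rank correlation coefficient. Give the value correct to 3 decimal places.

Rank mass: 2, 5, 6, 7, 8, 1, 4, 3
Rank food: 6, 8, 2, 1, 3, 7, 5, 4
d = rank(mass) − rank(food): -4, -3, 4, 6, 5, -6, -1, -1; Σd² = 140
ρ = 1 − 6Σd² / [n(n²−1)] = 1 − 6×140 / (8×63) = 1 − 840/504 ≈ -0.667

-0.667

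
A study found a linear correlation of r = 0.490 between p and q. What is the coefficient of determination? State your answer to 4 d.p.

r² = (0.490)² = 0.2401

0.2401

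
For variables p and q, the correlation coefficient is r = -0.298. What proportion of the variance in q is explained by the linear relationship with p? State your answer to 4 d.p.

r² = (-0.298)² = 0.0888

0.0888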